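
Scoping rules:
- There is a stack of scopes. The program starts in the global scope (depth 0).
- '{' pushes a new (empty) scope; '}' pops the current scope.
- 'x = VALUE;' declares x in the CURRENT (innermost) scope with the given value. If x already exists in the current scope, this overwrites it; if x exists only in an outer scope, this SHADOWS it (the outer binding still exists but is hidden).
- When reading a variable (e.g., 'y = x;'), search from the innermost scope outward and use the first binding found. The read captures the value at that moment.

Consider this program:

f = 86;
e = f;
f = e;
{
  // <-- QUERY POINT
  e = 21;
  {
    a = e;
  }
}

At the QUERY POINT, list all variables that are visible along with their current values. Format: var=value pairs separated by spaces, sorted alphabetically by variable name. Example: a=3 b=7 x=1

Step 1: declare f=86 at depth 0
Step 2: declare e=(read f)=86 at depth 0
Step 3: declare f=(read e)=86 at depth 0
Step 4: enter scope (depth=1)
Visible at query point: e=86 f=86

Answer: e=86 f=86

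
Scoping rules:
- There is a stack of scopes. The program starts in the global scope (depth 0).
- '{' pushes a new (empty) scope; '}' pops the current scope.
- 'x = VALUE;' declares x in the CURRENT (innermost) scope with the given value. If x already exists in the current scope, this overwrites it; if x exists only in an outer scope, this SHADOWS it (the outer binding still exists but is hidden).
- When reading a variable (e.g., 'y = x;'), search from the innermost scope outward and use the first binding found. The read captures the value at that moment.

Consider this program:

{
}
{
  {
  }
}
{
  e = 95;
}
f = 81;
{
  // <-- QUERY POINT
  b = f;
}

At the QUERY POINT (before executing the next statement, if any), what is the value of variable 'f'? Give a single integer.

Step 1: enter scope (depth=1)
Step 2: exit scope (depth=0)
Step 3: enter scope (depth=1)
Step 4: enter scope (depth=2)
Step 5: exit scope (depth=1)
Step 6: exit scope (depth=0)
Step 7: enter scope (depth=1)
Step 8: declare e=95 at depth 1
Step 9: exit scope (depth=0)
Step 10: declare f=81 at depth 0
Step 11: enter scope (depth=1)
Visible at query point: f=81

Answer: 81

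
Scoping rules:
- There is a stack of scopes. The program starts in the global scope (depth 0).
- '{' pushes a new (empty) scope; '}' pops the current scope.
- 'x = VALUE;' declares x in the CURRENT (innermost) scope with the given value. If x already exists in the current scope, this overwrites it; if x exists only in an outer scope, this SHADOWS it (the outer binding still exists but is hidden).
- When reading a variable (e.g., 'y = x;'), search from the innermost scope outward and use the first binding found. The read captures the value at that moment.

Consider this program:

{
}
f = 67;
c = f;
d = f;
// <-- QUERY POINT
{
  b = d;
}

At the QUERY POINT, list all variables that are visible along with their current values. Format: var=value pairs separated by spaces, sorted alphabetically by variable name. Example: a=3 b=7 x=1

Answer: c=67 d=67 f=67

Derivation:
Step 1: enter scope (depth=1)
Step 2: exit scope (depth=0)
Step 3: declare f=67 at depth 0
Step 4: declare c=(read f)=67 at depth 0
Step 5: declare d=(read f)=67 at depth 0
Visible at query point: c=67 d=67 f=67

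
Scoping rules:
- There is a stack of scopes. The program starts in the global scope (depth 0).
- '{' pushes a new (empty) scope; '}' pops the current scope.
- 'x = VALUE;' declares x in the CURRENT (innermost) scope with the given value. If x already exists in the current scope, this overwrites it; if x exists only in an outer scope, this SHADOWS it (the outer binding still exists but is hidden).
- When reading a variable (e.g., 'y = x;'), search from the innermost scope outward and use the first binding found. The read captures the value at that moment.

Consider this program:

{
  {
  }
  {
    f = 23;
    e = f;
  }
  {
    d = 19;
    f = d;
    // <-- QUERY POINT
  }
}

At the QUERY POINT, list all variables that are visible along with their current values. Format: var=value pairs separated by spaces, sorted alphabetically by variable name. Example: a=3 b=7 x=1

Step 1: enter scope (depth=1)
Step 2: enter scope (depth=2)
Step 3: exit scope (depth=1)
Step 4: enter scope (depth=2)
Step 5: declare f=23 at depth 2
Step 6: declare e=(read f)=23 at depth 2
Step 7: exit scope (depth=1)
Step 8: enter scope (depth=2)
Step 9: declare d=19 at depth 2
Step 10: declare f=(read d)=19 at depth 2
Visible at query point: d=19 f=19

Answer: d=19 f=19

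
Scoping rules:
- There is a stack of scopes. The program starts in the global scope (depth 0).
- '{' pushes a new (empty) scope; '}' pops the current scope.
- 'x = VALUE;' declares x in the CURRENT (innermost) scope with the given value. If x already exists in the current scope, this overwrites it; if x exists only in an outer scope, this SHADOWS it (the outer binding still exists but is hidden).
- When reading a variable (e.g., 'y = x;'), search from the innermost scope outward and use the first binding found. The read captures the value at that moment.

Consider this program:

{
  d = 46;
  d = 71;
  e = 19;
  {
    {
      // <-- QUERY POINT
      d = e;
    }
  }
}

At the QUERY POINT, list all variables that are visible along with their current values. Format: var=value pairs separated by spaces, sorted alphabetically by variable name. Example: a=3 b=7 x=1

Answer: d=71 e=19

Derivation:
Step 1: enter scope (depth=1)
Step 2: declare d=46 at depth 1
Step 3: declare d=71 at depth 1
Step 4: declare e=19 at depth 1
Step 5: enter scope (depth=2)
Step 6: enter scope (depth=3)
Visible at query point: d=71 e=19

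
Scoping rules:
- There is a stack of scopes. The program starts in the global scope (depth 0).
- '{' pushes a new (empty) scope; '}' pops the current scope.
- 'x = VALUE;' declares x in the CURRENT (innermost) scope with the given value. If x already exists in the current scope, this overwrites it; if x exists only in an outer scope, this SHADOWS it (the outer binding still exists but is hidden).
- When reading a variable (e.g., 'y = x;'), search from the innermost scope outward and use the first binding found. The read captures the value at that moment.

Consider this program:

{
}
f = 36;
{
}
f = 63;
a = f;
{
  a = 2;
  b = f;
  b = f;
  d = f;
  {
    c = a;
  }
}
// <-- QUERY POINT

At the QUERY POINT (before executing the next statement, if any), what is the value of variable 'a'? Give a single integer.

Step 1: enter scope (depth=1)
Step 2: exit scope (depth=0)
Step 3: declare f=36 at depth 0
Step 4: enter scope (depth=1)
Step 5: exit scope (depth=0)
Step 6: declare f=63 at depth 0
Step 7: declare a=(read f)=63 at depth 0
Step 8: enter scope (depth=1)
Step 9: declare a=2 at depth 1
Step 10: declare b=(read f)=63 at depth 1
Step 11: declare b=(read f)=63 at depth 1
Step 12: declare d=(read f)=63 at depth 1
Step 13: enter scope (depth=2)
Step 14: declare c=(read a)=2 at depth 2
Step 15: exit scope (depth=1)
Step 16: exit scope (depth=0)
Visible at query point: a=63 f=63

Answer: 63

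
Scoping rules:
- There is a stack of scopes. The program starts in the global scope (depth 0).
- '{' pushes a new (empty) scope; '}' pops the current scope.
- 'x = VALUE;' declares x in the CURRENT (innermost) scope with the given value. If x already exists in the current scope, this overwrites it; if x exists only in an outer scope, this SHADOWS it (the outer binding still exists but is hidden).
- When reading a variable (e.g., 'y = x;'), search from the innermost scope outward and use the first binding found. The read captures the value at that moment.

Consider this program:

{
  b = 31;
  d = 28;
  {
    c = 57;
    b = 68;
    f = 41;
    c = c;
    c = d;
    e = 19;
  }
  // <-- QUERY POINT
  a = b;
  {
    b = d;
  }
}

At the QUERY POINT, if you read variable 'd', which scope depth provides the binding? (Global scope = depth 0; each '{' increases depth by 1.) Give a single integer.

Answer: 1

Derivation:
Step 1: enter scope (depth=1)
Step 2: declare b=31 at depth 1
Step 3: declare d=28 at depth 1
Step 4: enter scope (depth=2)
Step 5: declare c=57 at depth 2
Step 6: declare b=68 at depth 2
Step 7: declare f=41 at depth 2
Step 8: declare c=(read c)=57 at depth 2
Step 9: declare c=(read d)=28 at depth 2
Step 10: declare e=19 at depth 2
Step 11: exit scope (depth=1)
Visible at query point: b=31 d=28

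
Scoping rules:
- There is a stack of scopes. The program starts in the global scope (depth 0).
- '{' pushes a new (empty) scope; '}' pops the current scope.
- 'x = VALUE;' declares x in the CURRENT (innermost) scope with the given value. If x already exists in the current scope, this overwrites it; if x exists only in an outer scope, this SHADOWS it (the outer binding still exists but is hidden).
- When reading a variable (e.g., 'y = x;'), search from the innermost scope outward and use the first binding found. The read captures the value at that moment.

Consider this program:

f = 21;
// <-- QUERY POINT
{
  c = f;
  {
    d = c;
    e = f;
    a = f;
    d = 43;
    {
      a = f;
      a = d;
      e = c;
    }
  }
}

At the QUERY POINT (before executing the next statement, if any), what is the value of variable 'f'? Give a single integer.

Answer: 21

Derivation:
Step 1: declare f=21 at depth 0
Visible at query point: f=21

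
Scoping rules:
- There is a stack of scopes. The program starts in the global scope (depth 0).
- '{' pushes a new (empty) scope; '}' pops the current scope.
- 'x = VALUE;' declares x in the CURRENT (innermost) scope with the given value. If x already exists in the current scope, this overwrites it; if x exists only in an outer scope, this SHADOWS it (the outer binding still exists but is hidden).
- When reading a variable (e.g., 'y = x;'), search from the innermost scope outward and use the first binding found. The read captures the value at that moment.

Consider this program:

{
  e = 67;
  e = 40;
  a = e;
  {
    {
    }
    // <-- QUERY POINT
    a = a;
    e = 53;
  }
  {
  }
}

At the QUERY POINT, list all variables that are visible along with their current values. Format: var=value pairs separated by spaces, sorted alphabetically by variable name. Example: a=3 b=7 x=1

Answer: a=40 e=40

Derivation:
Step 1: enter scope (depth=1)
Step 2: declare e=67 at depth 1
Step 3: declare e=40 at depth 1
Step 4: declare a=(read e)=40 at depth 1
Step 5: enter scope (depth=2)
Step 6: enter scope (depth=3)
Step 7: exit scope (depth=2)
Visible at query point: a=40 e=40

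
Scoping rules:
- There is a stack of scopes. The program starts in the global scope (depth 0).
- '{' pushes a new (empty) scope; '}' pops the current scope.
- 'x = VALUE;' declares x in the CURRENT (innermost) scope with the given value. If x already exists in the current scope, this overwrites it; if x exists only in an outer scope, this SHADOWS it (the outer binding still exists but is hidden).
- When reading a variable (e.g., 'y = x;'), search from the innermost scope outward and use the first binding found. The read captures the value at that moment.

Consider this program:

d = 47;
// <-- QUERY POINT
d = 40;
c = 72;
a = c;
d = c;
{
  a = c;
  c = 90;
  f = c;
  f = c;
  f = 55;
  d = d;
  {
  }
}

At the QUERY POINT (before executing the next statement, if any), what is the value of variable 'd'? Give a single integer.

Step 1: declare d=47 at depth 0
Visible at query point: d=47

Answer: 47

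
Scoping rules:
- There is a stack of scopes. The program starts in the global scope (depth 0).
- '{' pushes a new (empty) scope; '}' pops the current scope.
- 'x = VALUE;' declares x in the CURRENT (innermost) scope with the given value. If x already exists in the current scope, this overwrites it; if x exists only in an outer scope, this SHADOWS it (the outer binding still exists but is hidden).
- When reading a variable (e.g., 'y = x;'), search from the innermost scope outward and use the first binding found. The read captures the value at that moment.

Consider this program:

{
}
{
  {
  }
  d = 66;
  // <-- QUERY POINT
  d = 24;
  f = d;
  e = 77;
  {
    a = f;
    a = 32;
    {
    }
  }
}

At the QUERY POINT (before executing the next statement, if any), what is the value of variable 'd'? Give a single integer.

Answer: 66

Derivation:
Step 1: enter scope (depth=1)
Step 2: exit scope (depth=0)
Step 3: enter scope (depth=1)
Step 4: enter scope (depth=2)
Step 5: exit scope (depth=1)
Step 6: declare d=66 at depth 1
Visible at query point: d=66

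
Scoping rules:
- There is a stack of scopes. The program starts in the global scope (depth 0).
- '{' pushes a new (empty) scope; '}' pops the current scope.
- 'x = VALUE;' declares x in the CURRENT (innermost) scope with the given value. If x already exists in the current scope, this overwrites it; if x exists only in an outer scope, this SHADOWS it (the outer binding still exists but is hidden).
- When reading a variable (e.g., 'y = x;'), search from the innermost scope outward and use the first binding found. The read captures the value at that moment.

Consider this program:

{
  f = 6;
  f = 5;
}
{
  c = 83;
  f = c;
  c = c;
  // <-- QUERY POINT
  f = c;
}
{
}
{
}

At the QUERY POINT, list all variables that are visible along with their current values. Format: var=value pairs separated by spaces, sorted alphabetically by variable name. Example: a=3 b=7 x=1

Answer: c=83 f=83

Derivation:
Step 1: enter scope (depth=1)
Step 2: declare f=6 at depth 1
Step 3: declare f=5 at depth 1
Step 4: exit scope (depth=0)
Step 5: enter scope (depth=1)
Step 6: declare c=83 at depth 1
Step 7: declare f=(read c)=83 at depth 1
Step 8: declare c=(read c)=83 at depth 1
Visible at query point: c=83 f=83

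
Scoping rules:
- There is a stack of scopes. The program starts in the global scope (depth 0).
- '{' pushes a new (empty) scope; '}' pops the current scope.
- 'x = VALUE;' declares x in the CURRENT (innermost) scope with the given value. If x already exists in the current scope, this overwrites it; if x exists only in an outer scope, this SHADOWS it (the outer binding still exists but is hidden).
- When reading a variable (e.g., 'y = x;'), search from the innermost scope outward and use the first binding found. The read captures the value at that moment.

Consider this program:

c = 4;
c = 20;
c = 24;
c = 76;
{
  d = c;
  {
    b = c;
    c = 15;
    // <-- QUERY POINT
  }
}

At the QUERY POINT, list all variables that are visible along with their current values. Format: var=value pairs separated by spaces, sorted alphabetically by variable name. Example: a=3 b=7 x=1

Answer: b=76 c=15 d=76

Derivation:
Step 1: declare c=4 at depth 0
Step 2: declare c=20 at depth 0
Step 3: declare c=24 at depth 0
Step 4: declare c=76 at depth 0
Step 5: enter scope (depth=1)
Step 6: declare d=(read c)=76 at depth 1
Step 7: enter scope (depth=2)
Step 8: declare b=(read c)=76 at depth 2
Step 9: declare c=15 at depth 2
Visible at query point: b=76 c=15 d=76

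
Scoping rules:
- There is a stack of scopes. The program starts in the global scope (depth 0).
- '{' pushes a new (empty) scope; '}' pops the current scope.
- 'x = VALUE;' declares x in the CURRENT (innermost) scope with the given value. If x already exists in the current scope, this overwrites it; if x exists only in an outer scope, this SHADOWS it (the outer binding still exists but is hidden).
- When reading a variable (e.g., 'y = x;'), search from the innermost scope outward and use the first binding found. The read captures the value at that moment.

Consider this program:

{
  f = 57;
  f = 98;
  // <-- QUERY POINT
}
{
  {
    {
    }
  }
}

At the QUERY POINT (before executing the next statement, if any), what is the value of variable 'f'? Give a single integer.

Answer: 98

Derivation:
Step 1: enter scope (depth=1)
Step 2: declare f=57 at depth 1
Step 3: declare f=98 at depth 1
Visible at query point: f=98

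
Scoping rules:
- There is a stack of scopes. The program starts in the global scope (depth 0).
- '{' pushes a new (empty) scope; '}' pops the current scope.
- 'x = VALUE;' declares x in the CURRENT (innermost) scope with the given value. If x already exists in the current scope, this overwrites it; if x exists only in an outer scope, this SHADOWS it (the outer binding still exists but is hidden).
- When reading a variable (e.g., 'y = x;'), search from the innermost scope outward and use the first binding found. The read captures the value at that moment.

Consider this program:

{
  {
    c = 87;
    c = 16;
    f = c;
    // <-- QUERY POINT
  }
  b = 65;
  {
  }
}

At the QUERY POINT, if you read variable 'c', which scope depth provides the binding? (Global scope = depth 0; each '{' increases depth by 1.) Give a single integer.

Answer: 2

Derivation:
Step 1: enter scope (depth=1)
Step 2: enter scope (depth=2)
Step 3: declare c=87 at depth 2
Step 4: declare c=16 at depth 2
Step 5: declare f=(read c)=16 at depth 2
Visible at query point: c=16 f=16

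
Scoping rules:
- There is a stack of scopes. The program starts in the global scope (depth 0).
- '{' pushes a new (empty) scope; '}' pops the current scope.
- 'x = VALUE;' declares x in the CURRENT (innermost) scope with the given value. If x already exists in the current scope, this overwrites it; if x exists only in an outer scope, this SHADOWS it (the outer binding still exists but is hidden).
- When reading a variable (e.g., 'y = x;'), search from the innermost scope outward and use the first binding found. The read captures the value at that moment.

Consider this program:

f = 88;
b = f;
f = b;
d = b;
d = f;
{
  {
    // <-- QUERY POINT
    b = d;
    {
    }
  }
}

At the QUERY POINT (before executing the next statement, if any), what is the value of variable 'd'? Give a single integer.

Step 1: declare f=88 at depth 0
Step 2: declare b=(read f)=88 at depth 0
Step 3: declare f=(read b)=88 at depth 0
Step 4: declare d=(read b)=88 at depth 0
Step 5: declare d=(read f)=88 at depth 0
Step 6: enter scope (depth=1)
Step 7: enter scope (depth=2)
Visible at query point: b=88 d=88 f=88

Answer: 88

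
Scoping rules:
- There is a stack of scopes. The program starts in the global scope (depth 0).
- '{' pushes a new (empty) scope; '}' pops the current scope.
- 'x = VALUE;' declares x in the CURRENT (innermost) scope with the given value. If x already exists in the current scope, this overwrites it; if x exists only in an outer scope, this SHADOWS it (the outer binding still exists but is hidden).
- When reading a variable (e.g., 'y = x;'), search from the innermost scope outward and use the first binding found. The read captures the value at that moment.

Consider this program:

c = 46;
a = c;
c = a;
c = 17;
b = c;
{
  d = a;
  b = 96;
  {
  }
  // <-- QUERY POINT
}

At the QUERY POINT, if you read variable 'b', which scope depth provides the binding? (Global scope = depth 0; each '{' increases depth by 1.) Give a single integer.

Step 1: declare c=46 at depth 0
Step 2: declare a=(read c)=46 at depth 0
Step 3: declare c=(read a)=46 at depth 0
Step 4: declare c=17 at depth 0
Step 5: declare b=(read c)=17 at depth 0
Step 6: enter scope (depth=1)
Step 7: declare d=(read a)=46 at depth 1
Step 8: declare b=96 at depth 1
Step 9: enter scope (depth=2)
Step 10: exit scope (depth=1)
Visible at query point: a=46 b=96 c=17 d=46

Answer: 1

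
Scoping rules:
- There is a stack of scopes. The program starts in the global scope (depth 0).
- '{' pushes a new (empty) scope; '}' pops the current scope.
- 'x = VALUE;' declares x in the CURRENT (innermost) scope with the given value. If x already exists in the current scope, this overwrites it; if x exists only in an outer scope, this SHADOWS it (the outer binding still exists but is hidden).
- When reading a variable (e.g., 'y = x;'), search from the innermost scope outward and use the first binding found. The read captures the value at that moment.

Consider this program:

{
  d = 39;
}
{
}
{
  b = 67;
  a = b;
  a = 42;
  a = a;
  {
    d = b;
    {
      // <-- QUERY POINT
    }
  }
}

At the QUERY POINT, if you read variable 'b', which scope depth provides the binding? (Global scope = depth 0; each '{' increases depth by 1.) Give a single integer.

Step 1: enter scope (depth=1)
Step 2: declare d=39 at depth 1
Step 3: exit scope (depth=0)
Step 4: enter scope (depth=1)
Step 5: exit scope (depth=0)
Step 6: enter scope (depth=1)
Step 7: declare b=67 at depth 1
Step 8: declare a=(read b)=67 at depth 1
Step 9: declare a=42 at depth 1
Step 10: declare a=(read a)=42 at depth 1
Step 11: enter scope (depth=2)
Step 12: declare d=(read b)=67 at depth 2
Step 13: enter scope (depth=3)
Visible at query point: a=42 b=67 d=67

Answer: 1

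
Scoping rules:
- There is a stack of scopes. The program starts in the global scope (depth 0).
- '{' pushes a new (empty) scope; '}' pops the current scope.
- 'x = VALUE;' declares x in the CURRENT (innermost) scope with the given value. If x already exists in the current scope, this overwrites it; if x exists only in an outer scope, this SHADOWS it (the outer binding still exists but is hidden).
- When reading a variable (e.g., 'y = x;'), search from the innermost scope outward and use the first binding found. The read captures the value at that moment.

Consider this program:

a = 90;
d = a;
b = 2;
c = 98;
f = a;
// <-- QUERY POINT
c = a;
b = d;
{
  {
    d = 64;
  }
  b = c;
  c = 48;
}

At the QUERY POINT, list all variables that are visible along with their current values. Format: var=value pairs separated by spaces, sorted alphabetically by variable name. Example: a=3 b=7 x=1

Answer: a=90 b=2 c=98 d=90 f=90

Derivation:
Step 1: declare a=90 at depth 0
Step 2: declare d=(read a)=90 at depth 0
Step 3: declare b=2 at depth 0
Step 4: declare c=98 at depth 0
Step 5: declare f=(read a)=90 at depth 0
Visible at query point: a=90 b=2 c=98 d=90 f=90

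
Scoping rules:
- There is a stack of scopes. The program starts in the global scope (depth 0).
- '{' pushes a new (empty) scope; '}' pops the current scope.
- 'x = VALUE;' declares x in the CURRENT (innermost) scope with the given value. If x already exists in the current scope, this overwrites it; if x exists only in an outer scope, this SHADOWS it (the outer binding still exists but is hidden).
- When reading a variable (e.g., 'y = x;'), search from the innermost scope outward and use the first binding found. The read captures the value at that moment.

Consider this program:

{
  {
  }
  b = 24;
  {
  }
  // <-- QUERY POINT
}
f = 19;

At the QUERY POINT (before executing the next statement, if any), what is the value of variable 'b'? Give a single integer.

Step 1: enter scope (depth=1)
Step 2: enter scope (depth=2)
Step 3: exit scope (depth=1)
Step 4: declare b=24 at depth 1
Step 5: enter scope (depth=2)
Step 6: exit scope (depth=1)
Visible at query point: b=24

Answer: 24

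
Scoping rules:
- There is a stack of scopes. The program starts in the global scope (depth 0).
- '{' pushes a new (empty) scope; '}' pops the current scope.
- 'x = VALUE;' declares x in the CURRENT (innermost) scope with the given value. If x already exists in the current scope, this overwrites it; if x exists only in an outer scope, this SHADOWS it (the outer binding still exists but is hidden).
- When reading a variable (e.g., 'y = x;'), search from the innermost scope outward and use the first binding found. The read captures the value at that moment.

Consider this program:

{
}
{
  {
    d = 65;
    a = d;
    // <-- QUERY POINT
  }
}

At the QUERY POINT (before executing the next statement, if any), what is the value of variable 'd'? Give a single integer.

Answer: 65

Derivation:
Step 1: enter scope (depth=1)
Step 2: exit scope (depth=0)
Step 3: enter scope (depth=1)
Step 4: enter scope (depth=2)
Step 5: declare d=65 at depth 2
Step 6: declare a=(read d)=65 at depth 2
Visible at query point: a=65 d=65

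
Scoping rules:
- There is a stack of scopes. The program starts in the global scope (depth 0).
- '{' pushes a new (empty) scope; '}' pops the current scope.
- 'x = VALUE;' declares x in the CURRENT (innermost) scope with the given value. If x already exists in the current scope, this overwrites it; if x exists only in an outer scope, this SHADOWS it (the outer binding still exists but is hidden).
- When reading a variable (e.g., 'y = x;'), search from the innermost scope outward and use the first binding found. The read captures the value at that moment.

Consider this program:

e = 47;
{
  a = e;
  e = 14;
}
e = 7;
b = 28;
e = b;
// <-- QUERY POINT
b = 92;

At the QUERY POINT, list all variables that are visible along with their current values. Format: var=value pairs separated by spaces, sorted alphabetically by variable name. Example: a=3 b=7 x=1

Answer: b=28 e=28

Derivation:
Step 1: declare e=47 at depth 0
Step 2: enter scope (depth=1)
Step 3: declare a=(read e)=47 at depth 1
Step 4: declare e=14 at depth 1
Step 5: exit scope (depth=0)
Step 6: declare e=7 at depth 0
Step 7: declare b=28 at depth 0
Step 8: declare e=(read b)=28 at depth 0
Visible at query point: b=28 e=28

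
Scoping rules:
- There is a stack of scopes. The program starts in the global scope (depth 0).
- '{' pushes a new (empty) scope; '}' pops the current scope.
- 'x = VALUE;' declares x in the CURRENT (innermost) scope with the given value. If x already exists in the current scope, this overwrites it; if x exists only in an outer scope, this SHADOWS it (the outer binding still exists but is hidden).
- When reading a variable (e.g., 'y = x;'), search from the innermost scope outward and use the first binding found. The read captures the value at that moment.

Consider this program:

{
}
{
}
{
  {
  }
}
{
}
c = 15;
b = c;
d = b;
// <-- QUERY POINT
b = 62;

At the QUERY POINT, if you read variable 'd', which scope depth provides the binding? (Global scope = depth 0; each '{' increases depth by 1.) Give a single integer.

Step 1: enter scope (depth=1)
Step 2: exit scope (depth=0)
Step 3: enter scope (depth=1)
Step 4: exit scope (depth=0)
Step 5: enter scope (depth=1)
Step 6: enter scope (depth=2)
Step 7: exit scope (depth=1)
Step 8: exit scope (depth=0)
Step 9: enter scope (depth=1)
Step 10: exit scope (depth=0)
Step 11: declare c=15 at depth 0
Step 12: declare b=(read c)=15 at depth 0
Step 13: declare d=(read b)=15 at depth 0
Visible at query point: b=15 c=15 d=15

Answer: 0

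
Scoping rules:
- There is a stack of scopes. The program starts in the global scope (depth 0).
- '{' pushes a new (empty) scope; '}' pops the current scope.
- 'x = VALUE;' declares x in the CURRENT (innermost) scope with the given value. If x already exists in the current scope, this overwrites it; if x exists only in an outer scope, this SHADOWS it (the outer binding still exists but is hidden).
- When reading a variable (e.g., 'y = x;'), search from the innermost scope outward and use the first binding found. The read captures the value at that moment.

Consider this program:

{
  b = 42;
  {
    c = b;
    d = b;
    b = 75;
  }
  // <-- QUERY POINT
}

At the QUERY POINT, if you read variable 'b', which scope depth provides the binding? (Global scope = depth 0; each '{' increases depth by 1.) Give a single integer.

Step 1: enter scope (depth=1)
Step 2: declare b=42 at depth 1
Step 3: enter scope (depth=2)
Step 4: declare c=(read b)=42 at depth 2
Step 5: declare d=(read b)=42 at depth 2
Step 6: declare b=75 at depth 2
Step 7: exit scope (depth=1)
Visible at query point: b=42

Answer: 1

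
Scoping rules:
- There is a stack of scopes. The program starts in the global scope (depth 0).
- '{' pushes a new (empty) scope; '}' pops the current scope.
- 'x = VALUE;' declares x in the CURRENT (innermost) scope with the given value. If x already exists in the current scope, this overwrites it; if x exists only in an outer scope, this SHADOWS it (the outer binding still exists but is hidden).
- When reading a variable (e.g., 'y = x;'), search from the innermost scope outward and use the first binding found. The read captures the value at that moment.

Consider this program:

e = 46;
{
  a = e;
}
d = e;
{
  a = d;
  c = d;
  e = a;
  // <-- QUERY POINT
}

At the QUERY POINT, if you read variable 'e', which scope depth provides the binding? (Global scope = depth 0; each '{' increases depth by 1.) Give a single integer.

Answer: 1

Derivation:
Step 1: declare e=46 at depth 0
Step 2: enter scope (depth=1)
Step 3: declare a=(read e)=46 at depth 1
Step 4: exit scope (depth=0)
Step 5: declare d=(read e)=46 at depth 0
Step 6: enter scope (depth=1)
Step 7: declare a=(read d)=46 at depth 1
Step 8: declare c=(read d)=46 at depth 1
Step 9: declare e=(read a)=46 at depth 1
Visible at query point: a=46 c=46 d=46 e=46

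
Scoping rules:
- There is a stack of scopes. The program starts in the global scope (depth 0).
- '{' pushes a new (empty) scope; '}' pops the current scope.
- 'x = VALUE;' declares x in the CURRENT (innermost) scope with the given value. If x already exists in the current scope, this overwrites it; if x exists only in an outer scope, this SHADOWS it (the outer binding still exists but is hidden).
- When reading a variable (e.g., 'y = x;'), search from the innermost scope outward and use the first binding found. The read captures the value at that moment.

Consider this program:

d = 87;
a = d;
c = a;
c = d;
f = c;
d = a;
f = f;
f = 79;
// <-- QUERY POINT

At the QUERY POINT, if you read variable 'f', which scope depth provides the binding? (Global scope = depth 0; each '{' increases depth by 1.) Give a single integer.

Answer: 0

Derivation:
Step 1: declare d=87 at depth 0
Step 2: declare a=(read d)=87 at depth 0
Step 3: declare c=(read a)=87 at depth 0
Step 4: declare c=(read d)=87 at depth 0
Step 5: declare f=(read c)=87 at depth 0
Step 6: declare d=(read a)=87 at depth 0
Step 7: declare f=(read f)=87 at depth 0
Step 8: declare f=79 at depth 0
Visible at query point: a=87 c=87 d=87 f=79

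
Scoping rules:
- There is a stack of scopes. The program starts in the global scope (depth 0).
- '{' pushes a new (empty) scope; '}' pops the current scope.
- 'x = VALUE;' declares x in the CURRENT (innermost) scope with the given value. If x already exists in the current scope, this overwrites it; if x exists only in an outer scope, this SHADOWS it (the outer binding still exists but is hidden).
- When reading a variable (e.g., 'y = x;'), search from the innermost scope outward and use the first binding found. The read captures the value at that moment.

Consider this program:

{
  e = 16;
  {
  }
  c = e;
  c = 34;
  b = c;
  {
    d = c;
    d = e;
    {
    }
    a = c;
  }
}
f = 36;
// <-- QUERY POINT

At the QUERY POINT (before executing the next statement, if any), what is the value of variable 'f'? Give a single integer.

Answer: 36

Derivation:
Step 1: enter scope (depth=1)
Step 2: declare e=16 at depth 1
Step 3: enter scope (depth=2)
Step 4: exit scope (depth=1)
Step 5: declare c=(read e)=16 at depth 1
Step 6: declare c=34 at depth 1
Step 7: declare b=(read c)=34 at depth 1
Step 8: enter scope (depth=2)
Step 9: declare d=(read c)=34 at depth 2
Step 10: declare d=(read e)=16 at depth 2
Step 11: enter scope (depth=3)
Step 12: exit scope (depth=2)
Step 13: declare a=(read c)=34 at depth 2
Step 14: exit scope (depth=1)
Step 15: exit scope (depth=0)
Step 16: declare f=36 at depth 0
Visible at query point: f=36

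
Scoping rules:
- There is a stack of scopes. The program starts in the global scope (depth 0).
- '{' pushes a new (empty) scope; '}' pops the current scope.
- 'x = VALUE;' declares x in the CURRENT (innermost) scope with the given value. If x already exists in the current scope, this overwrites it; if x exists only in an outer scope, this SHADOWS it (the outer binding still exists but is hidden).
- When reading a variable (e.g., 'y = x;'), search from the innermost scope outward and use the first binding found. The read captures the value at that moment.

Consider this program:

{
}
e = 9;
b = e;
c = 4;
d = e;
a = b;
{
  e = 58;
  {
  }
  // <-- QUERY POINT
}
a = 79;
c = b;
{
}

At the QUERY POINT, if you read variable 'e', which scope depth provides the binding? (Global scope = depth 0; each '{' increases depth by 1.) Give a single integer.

Step 1: enter scope (depth=1)
Step 2: exit scope (depth=0)
Step 3: declare e=9 at depth 0
Step 4: declare b=(read e)=9 at depth 0
Step 5: declare c=4 at depth 0
Step 6: declare d=(read e)=9 at depth 0
Step 7: declare a=(read b)=9 at depth 0
Step 8: enter scope (depth=1)
Step 9: declare e=58 at depth 1
Step 10: enter scope (depth=2)
Step 11: exit scope (depth=1)
Visible at query point: a=9 b=9 c=4 d=9 e=58

Answer: 1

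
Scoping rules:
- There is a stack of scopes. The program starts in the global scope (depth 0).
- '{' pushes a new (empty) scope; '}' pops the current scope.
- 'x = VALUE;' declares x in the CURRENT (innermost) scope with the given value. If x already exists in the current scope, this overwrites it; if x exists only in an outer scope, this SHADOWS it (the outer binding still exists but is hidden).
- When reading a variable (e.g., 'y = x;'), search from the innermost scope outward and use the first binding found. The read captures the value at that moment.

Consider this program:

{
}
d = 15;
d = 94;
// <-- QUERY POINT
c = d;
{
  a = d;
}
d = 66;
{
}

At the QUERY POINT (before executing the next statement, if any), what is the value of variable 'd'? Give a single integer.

Answer: 94

Derivation:
Step 1: enter scope (depth=1)
Step 2: exit scope (depth=0)
Step 3: declare d=15 at depth 0
Step 4: declare d=94 at depth 0
Visible at query point: d=94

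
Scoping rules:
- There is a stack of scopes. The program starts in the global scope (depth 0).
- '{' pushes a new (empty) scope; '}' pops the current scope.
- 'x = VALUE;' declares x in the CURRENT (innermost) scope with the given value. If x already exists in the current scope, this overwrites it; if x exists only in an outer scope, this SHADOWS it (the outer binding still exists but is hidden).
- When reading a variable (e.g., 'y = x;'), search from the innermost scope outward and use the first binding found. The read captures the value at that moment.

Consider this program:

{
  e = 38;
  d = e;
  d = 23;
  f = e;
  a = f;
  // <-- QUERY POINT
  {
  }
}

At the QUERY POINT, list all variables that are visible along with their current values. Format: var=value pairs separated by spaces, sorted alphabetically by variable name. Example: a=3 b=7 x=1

Answer: a=38 d=23 e=38 f=38

Derivation:
Step 1: enter scope (depth=1)
Step 2: declare e=38 at depth 1
Step 3: declare d=(read e)=38 at depth 1
Step 4: declare d=23 at depth 1
Step 5: declare f=(read e)=38 at depth 1
Step 6: declare a=(read f)=38 at depth 1
Visible at query point: a=38 d=23 e=38 f=38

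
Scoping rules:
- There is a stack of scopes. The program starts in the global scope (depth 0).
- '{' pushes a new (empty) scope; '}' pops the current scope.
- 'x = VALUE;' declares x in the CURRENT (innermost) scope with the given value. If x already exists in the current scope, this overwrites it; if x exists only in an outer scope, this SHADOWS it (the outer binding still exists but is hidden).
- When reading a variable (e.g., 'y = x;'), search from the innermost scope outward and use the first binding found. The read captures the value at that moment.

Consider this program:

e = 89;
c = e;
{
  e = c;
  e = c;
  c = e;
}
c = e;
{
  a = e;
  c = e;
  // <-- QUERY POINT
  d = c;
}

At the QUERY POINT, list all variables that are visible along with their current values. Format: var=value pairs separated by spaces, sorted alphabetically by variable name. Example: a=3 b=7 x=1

Answer: a=89 c=89 e=89

Derivation:
Step 1: declare e=89 at depth 0
Step 2: declare c=(read e)=89 at depth 0
Step 3: enter scope (depth=1)
Step 4: declare e=(read c)=89 at depth 1
Step 5: declare e=(read c)=89 at depth 1
Step 6: declare c=(read e)=89 at depth 1
Step 7: exit scope (depth=0)
Step 8: declare c=(read e)=89 at depth 0
Step 9: enter scope (depth=1)
Step 10: declare a=(read e)=89 at depth 1
Step 11: declare c=(read e)=89 at depth 1
Visible at query point: a=89 c=89 e=89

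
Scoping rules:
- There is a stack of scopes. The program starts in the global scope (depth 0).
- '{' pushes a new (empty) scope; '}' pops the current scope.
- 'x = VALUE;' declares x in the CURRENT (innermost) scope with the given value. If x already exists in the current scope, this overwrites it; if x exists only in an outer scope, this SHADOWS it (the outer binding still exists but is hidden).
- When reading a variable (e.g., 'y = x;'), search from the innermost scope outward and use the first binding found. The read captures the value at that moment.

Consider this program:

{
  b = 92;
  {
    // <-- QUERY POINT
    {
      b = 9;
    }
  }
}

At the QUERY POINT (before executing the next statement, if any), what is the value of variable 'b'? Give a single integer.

Answer: 92

Derivation:
Step 1: enter scope (depth=1)
Step 2: declare b=92 at depth 1
Step 3: enter scope (depth=2)
Visible at query point: b=92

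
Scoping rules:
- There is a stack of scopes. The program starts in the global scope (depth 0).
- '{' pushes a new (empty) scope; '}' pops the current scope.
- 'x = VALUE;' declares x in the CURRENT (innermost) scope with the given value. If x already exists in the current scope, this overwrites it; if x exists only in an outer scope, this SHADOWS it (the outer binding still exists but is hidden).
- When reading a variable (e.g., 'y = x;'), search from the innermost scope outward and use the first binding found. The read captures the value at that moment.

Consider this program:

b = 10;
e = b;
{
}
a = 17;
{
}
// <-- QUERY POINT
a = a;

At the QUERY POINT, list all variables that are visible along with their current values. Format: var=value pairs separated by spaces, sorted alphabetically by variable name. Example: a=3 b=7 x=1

Step 1: declare b=10 at depth 0
Step 2: declare e=(read b)=10 at depth 0
Step 3: enter scope (depth=1)
Step 4: exit scope (depth=0)
Step 5: declare a=17 at depth 0
Step 6: enter scope (depth=1)
Step 7: exit scope (depth=0)
Visible at query point: a=17 b=10 e=10

Answer: a=17 b=10 e=10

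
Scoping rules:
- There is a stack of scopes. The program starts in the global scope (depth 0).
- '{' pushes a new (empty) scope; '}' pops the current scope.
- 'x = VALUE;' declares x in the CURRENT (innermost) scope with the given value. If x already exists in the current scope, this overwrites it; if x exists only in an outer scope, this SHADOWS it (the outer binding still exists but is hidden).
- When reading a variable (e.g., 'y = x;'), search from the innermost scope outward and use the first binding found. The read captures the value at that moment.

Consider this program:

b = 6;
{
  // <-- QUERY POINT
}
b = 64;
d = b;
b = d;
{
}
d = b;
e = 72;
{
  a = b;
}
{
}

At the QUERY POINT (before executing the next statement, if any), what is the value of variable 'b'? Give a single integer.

Answer: 6

Derivation:
Step 1: declare b=6 at depth 0
Step 2: enter scope (depth=1)
Visible at query point: b=6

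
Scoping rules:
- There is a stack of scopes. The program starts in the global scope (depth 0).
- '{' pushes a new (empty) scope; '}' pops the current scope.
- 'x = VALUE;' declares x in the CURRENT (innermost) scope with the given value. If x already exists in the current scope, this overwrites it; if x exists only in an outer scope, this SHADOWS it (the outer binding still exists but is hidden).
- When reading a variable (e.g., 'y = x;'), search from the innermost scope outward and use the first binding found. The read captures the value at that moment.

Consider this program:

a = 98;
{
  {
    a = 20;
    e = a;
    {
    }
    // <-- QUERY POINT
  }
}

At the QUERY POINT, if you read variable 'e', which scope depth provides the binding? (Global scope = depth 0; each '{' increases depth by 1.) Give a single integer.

Step 1: declare a=98 at depth 0
Step 2: enter scope (depth=1)
Step 3: enter scope (depth=2)
Step 4: declare a=20 at depth 2
Step 5: declare e=(read a)=20 at depth 2
Step 6: enter scope (depth=3)
Step 7: exit scope (depth=2)
Visible at query point: a=20 e=20

Answer: 2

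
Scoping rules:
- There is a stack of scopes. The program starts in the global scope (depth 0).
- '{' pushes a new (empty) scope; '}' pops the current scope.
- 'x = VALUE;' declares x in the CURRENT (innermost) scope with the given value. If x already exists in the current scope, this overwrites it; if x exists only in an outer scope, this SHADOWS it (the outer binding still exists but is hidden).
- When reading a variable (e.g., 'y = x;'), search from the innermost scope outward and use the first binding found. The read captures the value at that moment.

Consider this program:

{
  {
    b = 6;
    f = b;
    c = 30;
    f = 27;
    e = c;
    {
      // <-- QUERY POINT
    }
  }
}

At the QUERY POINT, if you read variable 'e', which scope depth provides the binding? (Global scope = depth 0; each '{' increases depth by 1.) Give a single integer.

Answer: 2

Derivation:
Step 1: enter scope (depth=1)
Step 2: enter scope (depth=2)
Step 3: declare b=6 at depth 2
Step 4: declare f=(read b)=6 at depth 2
Step 5: declare c=30 at depth 2
Step 6: declare f=27 at depth 2
Step 7: declare e=(read c)=30 at depth 2
Step 8: enter scope (depth=3)
Visible at query point: b=6 c=30 e=30 f=27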